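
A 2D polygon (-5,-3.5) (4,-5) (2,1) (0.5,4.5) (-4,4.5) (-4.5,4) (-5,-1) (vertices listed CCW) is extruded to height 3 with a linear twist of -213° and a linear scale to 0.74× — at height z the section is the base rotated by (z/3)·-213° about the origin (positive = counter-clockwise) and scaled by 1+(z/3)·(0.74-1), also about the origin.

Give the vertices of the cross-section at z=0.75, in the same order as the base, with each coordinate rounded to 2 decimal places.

Cross-section at z=0.75: (-5.42,1.79) (-1.51,-5.79) (1.87,-0.94) (3.65,2.14) (1.13,5.51) (0.48,5.61) (-3.55,3.19)

t = z/height = 0.75/3 = 0.25
s = 1 + (scale-1)·z/height = 1 + (0.74-1)·0.75/3 = 0.935000
θ = twist·z/height = -213°·0.75/3 = -53.2500° = -0.929388 rad
cos θ = 0.598325, sin θ = -0.801254 (intermediates below are computed at full precision and shown rounded to 5 d.p.)
v1: (-5,-3.5) → rotate → (-5.79601,1.91213) → ×s → (-5.41927,1.78784) → (-5.42,1.79)
v2: (4,-5) → rotate → (-1.61297,-6.19664) → ×s → (-1.50813,-5.79386) → (-1.51,-5.79)
v3: (2,1) → rotate → (1.99790,-1.00418) → ×s → (1.86804,-0.93891) → (1.87,-0.94)
v4: (0.5,4.5) → rotate → (3.90480,2.29183) → ×s → (3.65099,2.14286) → (3.65,2.14)
v5: (-4,4.5) → rotate → (1.21234,5.89748) → ×s → (1.13354,5.51414) → (1.13,5.51)
v6: (-4.5,4) → rotate → (0.51255,5.99894) → ×s → (0.47924,5.60901) → (0.48,5.61)
v7: (-5,-1) → rotate → (-3.79288,3.40794) → ×s → (-3.54634,3.18643) → (-3.55,3.19)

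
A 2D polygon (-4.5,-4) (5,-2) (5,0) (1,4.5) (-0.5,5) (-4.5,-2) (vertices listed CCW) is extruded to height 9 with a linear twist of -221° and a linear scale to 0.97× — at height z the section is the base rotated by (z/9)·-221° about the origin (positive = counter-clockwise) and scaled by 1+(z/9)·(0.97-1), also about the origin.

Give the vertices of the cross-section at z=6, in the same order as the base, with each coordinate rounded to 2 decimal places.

Cross-section at z=6: (1.60,5.68) (-5.18,-0.99) (-4.12,-2.64) (1.56,-4.24) (3.06,-3.86) (2.65,4.03)

t = z/height = 6/9 = 0.666667
s = 1 + (scale-1)·z/height = 1 + (0.97-1)·6/9 = 0.980000
θ = twist·z/height = -221°·6/9 = -147.3333° = -2.571452 rad
cos θ = -0.841825, sin θ = -0.539751 (intermediates below are computed at full precision and shown rounded to 5 d.p.)
v1: (-4.5,-4) → rotate → (1.62921,5.79618) → ×s → (1.59663,5.68025) → (1.60,5.68)
v2: (5,-2) → rotate → (-5.28863,-1.01510) → ×s → (-5.18285,-0.99480) → (-5.18,-0.99)
v3: (5,0) → rotate → (-4.20912,-2.69875) → ×s → (-4.12494,-2.64478) → (-4.12,-2.64)
v4: (1,4.5) → rotate → (1.58705,-4.32796) → ×s → (1.55531,-4.24140) → (1.56,-4.24)
v5: (-0.5,5) → rotate → (3.11967,-3.93925) → ×s → (3.05727,-3.86046) → (3.06,-3.86)
v6: (-4.5,-2) → rotate → (2.70871,4.11253) → ×s → (2.65454,4.03028) → (2.65,4.03)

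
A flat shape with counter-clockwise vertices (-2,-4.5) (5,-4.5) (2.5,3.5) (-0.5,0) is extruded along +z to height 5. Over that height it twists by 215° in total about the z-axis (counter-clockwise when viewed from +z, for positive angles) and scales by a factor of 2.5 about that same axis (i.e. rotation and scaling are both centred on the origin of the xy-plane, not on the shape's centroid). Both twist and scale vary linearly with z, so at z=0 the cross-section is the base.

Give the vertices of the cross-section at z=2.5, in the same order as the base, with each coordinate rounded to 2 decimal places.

t = z/height = 2.5/5 = 0.5
s = 1 + (scale-1)·z/height = 1 + (2.5-1)·2.5/5 = 1.750000
θ = twist·z/height = 215°·2.5/5 = 107.5000° = 1.876229 rad
cos θ = -0.300706, sin θ = 0.953717 (intermediates below are computed at full precision and shown rounded to 5 d.p.)
v1: (-2,-4.5) → rotate → (4.89314,-0.55426) → ×s → (8.56299,-0.96995) → (8.56,-0.97)
v2: (5,-4.5) → rotate → (2.78820,6.12176) → ×s → (4.87935,10.71308) → (4.88,10.71)
v3: (2.5,3.5) → rotate → (-4.08977,1.33182) → ×s → (-7.15710,2.33069) → (-7.16,2.33)
v4: (-0.5,0) → rotate → (0.15035,-0.47686) → ×s → (0.26312,-0.83450) → (0.26,-0.83)

Cross-section at z=2.5: (8.56,-0.97) (4.88,10.71) (-7.16,2.33) (0.26,-0.83)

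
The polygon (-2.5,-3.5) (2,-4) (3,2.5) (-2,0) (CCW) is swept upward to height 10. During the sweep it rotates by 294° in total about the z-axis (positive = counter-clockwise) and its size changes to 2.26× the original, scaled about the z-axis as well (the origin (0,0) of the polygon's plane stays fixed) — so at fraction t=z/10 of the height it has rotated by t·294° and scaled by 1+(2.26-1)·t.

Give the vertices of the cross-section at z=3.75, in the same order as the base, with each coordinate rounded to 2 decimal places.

Cross-section at z=3.75: (6.11,-1.67) (4.51,4.80) (-4.98,2.87) (1.02,-2.76)

t = z/height = 3.75/10 = 0.375
s = 1 + (scale-1)·z/height = 1 + (2.26-1)·3.75/10 = 1.472500
θ = twist·z/height = 294°·3.75/10 = 110.2500° = 1.924226 rad
cos θ = -0.346117, sin θ = 0.938191 (intermediates below are computed at full precision and shown rounded to 5 d.p.)
v1: (-2.5,-3.5) → rotate → (4.14896,-1.13407) → ×s → (6.10935,-1.66992) → (6.11,-1.67)
v2: (2,-4) → rotate → (3.06053,3.26085) → ×s → (4.50663,4.80160) → (4.51,4.80)
v3: (3,2.5) → rotate → (-3.38383,1.94928) → ×s → (-4.98269,2.87032) → (-4.98,2.87)
v4: (-2,0) → rotate → (0.69223,-1.87638) → ×s → (1.01931,-2.76297) → (1.02,-2.76)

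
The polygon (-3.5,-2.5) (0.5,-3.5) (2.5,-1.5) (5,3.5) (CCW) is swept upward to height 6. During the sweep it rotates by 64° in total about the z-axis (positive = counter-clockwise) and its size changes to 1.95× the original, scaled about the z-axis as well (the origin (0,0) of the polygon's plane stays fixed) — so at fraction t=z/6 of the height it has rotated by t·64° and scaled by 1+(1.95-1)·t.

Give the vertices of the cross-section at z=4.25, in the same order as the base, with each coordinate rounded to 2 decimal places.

t = z/height = 4.25/6 = 0.708333
s = 1 + (scale-1)·z/height = 1 + (1.95-1)·4.25/6 = 1.672917
θ = twist·z/height = 64°·4.25/6 = 45.3333° = 0.791216 rad
cos θ = 0.702981, sin θ = 0.711209 (intermediates below are computed at full precision and shown rounded to 5 d.p.)
v1: (-3.5,-2.5) → rotate → (-0.68241,-4.24668) → ×s → (-1.14162,-7.10435) → (-1.14,-7.10)
v2: (0.5,-3.5) → rotate → (2.84072,-2.10483) → ×s → (4.75229,-3.52120) → (4.75,-3.52)
v3: (2.5,-1.5) → rotate → (2.82427,0.72355) → ×s → (4.72476,1.21044) → (4.72,1.21)
v4: (5,3.5) → rotate → (1.02568,6.01648) → ×s → (1.71587,10.06506) → (1.72,10.07)

Cross-section at z=4.25: (-1.14,-7.10) (4.75,-3.52) (4.72,1.21) (1.72,10.07)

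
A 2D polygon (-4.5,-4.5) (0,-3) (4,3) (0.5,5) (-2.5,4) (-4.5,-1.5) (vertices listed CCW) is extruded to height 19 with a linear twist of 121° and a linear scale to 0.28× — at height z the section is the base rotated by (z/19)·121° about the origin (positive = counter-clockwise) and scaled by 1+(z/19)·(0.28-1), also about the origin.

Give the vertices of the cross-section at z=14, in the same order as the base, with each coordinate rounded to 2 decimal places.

Cross-section at z=14: (2.08,-2.14) (1.41,-0.02) (-1.38,1.90) (-2.34,0.27) (-1.89,-1.15) (0.67,-2.12)

t = z/height = 14/19 = 0.736842
s = 1 + (scale-1)·z/height = 1 + (0.28-1)·14/19 = 0.469474
θ = twist·z/height = 121°·14/19 = 89.1579° = 1.556099 rad
cos θ = 0.014697, sin θ = 0.999892 (intermediates below are computed at full precision and shown rounded to 5 d.p.)
v1: (-4.5,-4.5) → rotate → (4.43338,-4.56565) → ×s → (2.08135,-2.14345) → (2.08,-2.14)
v2: (0,-3) → rotate → (2.99968,-0.04409) → ×s → (1.40827,-0.02070) → (1.41,-0.02)
v3: (4,3) → rotate → (-2.94089,4.04366) → ×s → (-1.38067,1.89839) → (-1.38,1.90)
v4: (0.5,5) → rotate → (-4.99211,0.57343) → ×s → (-2.34366,0.26921) → (-2.34,0.27)
v5: (-2.5,4) → rotate → (-4.03631,-2.44094) → ×s → (-1.89494,-1.14596) → (-1.89,-1.15)
v6: (-4.5,-1.5) → rotate → (1.43370,-4.52156) → ×s → (0.67309,-2.12275) → (0.67,-2.12)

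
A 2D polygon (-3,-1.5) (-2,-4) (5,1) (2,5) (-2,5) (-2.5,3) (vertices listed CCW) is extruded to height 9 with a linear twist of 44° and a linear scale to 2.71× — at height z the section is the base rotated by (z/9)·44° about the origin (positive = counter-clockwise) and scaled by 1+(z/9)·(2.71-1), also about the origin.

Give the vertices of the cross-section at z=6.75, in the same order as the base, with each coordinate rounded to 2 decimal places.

Cross-section at z=6.75: (-3.88,-6.60) (1.14,-10.14) (8.33,8.13) (-2.39,12.06) (-10.04,7.09) (-8.52,2.63)

t = z/height = 6.75/9 = 0.75
s = 1 + (scale-1)·z/height = 1 + (2.71-1)·6.75/9 = 2.282500
θ = twist·z/height = 44°·6.75/9 = 33.0000° = 0.575959 rad
cos θ = 0.838671, sin θ = 0.544639 (intermediates below are computed at full precision and shown rounded to 5 d.p.)
v1: (-3,-1.5) → rotate → (-1.69905,-2.89192) → ×s → (-3.87809,-6.60081) → (-3.88,-6.60)
v2: (-2,-4) → rotate → (0.50122,-4.44396) → ×s → (1.14402,-10.14334) → (1.14,-10.14)
v3: (5,1) → rotate → (3.64871,3.56187) → ×s → (8.32819,8.12996) → (8.33,8.13)
v4: (2,5) → rotate → (-1.04585,5.28263) → ×s → (-2.38716,12.05761) → (-2.39,12.06)
v5: (-2,5) → rotate → (-4.40054,3.10407) → ×s → (-10.04422,7.08505) → (-10.04,7.09)
v6: (-2.5,3) → rotate → (-3.73059,1.15441) → ×s → (-8.51508,2.63495) → (-8.52,2.63)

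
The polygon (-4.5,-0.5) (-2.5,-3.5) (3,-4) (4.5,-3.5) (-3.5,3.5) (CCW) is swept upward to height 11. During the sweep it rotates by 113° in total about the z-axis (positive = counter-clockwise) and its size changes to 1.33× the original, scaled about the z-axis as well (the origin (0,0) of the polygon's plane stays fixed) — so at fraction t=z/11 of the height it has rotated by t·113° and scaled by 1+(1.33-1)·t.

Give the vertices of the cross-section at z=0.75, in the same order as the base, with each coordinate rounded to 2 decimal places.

t = z/height = 0.75/11 = 0.0681818
s = 1 + (scale-1)·z/height = 1 + (1.33-1)·0.75/11 = 1.022500
θ = twist·z/height = 113°·0.75/11 = 7.7045° = 0.134470 rad
cos θ = 0.990973, sin θ = 0.134065 (intermediates below are computed at full precision and shown rounded to 5 d.p.)
v1: (-4.5,-0.5) → rotate → (-4.39234,-1.09878) → ×s → (-4.49117,-1.12350) → (-4.49,-1.12)
v2: (-2.5,-3.5) → rotate → (-2.00820,-3.80357) → ×s → (-2.05339,-3.88915) → (-2.05,-3.89)
v3: (3,-4) → rotate → (3.50918,-3.56170) → ×s → (3.58813,-3.64183) → (3.59,-3.64)
v4: (4.5,-3.5) → rotate → (4.92860,-2.86511) → ×s → (5.03950,-2.92958) → (5.04,-2.93)
v5: (-3.5,3.5) → rotate → (-3.93763,2.99918) → ×s → (-4.02623,3.06666) → (-4.03,3.07)

Cross-section at z=0.75: (-4.49,-1.12) (-2.05,-3.89) (3.59,-3.64) (5.04,-2.93) (-4.03,3.07)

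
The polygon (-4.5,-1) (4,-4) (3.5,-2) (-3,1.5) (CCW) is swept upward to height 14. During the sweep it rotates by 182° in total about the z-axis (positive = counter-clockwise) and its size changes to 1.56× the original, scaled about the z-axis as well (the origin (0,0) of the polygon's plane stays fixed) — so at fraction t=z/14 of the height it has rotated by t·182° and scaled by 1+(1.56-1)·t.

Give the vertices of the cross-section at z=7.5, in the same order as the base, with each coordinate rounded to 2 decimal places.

t = z/height = 7.5/14 = 0.535714
s = 1 + (scale-1)·z/height = 1 + (1.56-1)·7.5/14 = 1.300000
θ = twist·z/height = 182°·7.5/14 = 97.5000° = 1.701696 rad
cos θ = -0.130526, sin θ = 0.991445 (intermediates below are computed at full precision and shown rounded to 5 d.p.)
v1: (-4.5,-1) → rotate → (1.57881,-4.33098) → ×s → (2.05246,-5.63027) → (2.05,-5.63)
v2: (4,-4) → rotate → (3.44367,4.48788) → ×s → (4.47678,5.83425) → (4.48,5.83)
v3: (3.5,-2) → rotate → (1.52605,3.73111) → ×s → (1.98386,4.85044) → (1.98,4.85)
v4: (-3,1.5) → rotate → (-1.09559,-3.17012) → ×s → (-1.42427,-4.12116) → (-1.42,-4.12)

Cross-section at z=7.5: (2.05,-5.63) (4.48,5.83) (1.98,4.85) (-1.42,-4.12)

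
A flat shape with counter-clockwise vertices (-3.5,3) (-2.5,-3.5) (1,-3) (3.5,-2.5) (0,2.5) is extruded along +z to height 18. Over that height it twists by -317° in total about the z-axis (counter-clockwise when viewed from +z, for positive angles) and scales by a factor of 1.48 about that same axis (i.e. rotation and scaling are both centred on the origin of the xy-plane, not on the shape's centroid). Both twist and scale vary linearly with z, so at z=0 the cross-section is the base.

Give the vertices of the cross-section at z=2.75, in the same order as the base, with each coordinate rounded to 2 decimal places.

t = z/height = 2.75/18 = 0.152778
s = 1 + (scale-1)·z/height = 1 + (1.48-1)·2.75/18 = 1.073333
θ = twist·z/height = -317°·2.75/18 = -48.4306° = -0.845273 rad
cos θ = 0.663527, sin θ = -0.748152 (intermediates below are computed at full precision and shown rounded to 5 d.p.)
v1: (-3.5,3) → rotate → (-0.07789,4.60911) → ×s → (-0.08360,4.94712) → (-0.08,4.95)
v2: (-2.5,-3.5) → rotate → (-4.27735,-0.45197) → ×s → (-4.59102,-0.48511) → (-4.59,-0.49)
v3: (1,-3) → rotate → (-1.58093,-2.73873) → ×s → (-1.69686,-2.93957) → (-1.70,-2.94)
v4: (3.5,-2.5) → rotate → (0.45197,-4.27735) → ×s → (0.48511,-4.59102) → (0.49,-4.59)
v5: (0,2.5) → rotate → (1.87038,1.65882) → ×s → (2.00754,1.78046) → (2.01,1.78)

Cross-section at z=2.75: (-0.08,4.95) (-4.59,-0.49) (-1.70,-2.94) (0.49,-4.59) (2.01,1.78)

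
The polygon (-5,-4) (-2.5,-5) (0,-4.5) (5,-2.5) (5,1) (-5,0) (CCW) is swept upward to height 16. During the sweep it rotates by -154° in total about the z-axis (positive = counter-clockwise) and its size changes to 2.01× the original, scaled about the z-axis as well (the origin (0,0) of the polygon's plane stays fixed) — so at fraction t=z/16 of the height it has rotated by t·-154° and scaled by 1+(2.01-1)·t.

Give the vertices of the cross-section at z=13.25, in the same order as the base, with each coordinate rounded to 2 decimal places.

t = z/height = 13.25/16 = 0.828125
s = 1 + (scale-1)·z/height = 1 + (2.01-1)·13.25/16 = 1.836406
θ = twist·z/height = -154°·13.25/16 = -127.5313° = -2.225840 rad
cos θ = -0.609194, sin θ = -0.793021 (intermediates below are computed at full precision and shown rounded to 5 d.p.)
v1: (-5,-4) → rotate → (-0.12611,6.40188) → ×s → (-0.23160,11.75646) → (-0.23,11.76)
v2: (-2.5,-5) → rotate → (-2.44212,5.02852) → ×s → (-4.48473,9.23441) → (-4.48,9.23)
v3: (0,-4.5) → rotate → (-3.56860,2.74137) → ×s → (-6.55339,5.03427) → (-6.55,5.03)
v4: (5,-2.5) → rotate → (-5.02852,-2.44212) → ×s → (-9.23441,-4.48473) → (-9.23,-4.48)
v5: (5,1) → rotate → (-2.25295,-4.57430) → ×s → (-4.13733,-8.40027) → (-4.14,-8.40)
v6: (-5,0) → rotate → (3.04597,3.96511) → ×s → (5.59364,7.28155) → (5.59,7.28)

Cross-section at z=13.25: (-0.23,11.76) (-4.48,9.23) (-6.55,5.03) (-9.23,-4.48) (-4.14,-8.40) (5.59,7.28)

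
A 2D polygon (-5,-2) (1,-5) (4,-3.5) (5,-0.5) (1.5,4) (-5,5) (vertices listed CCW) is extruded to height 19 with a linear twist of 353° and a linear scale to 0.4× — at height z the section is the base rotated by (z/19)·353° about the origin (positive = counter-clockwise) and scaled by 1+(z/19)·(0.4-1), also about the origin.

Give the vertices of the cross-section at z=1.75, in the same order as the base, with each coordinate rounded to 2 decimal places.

Cross-section at z=1.75: (-2.97,-4.13) (3.34,-3.48) (4.96,-0.76) (4.24,2.14) (-0.84,3.95) (-6.52,1.44)

t = z/height = 1.75/19 = 0.0921053
s = 1 + (scale-1)·z/height = 1 + (0.4-1)·1.75/19 = 0.944737
θ = twist·z/height = 353°·1.75/19 = 32.5132° = 0.567462 rad
cos θ = 0.843268, sin θ = 0.537493 (intermediates below are computed at full precision and shown rounded to 5 d.p.)
v1: (-5,-2) → rotate → (-3.14135,-4.37400) → ×s → (-2.96775,-4.13228) → (-2.97,-4.13)
v2: (1,-5) → rotate → (3.53073,-3.67885) → ×s → (3.33561,-3.47554) → (3.34,-3.48)
v3: (4,-3.5) → rotate → (5.25430,-0.80147) → ×s → (4.96393,-0.75717) → (4.96,-0.76)
v4: (5,-0.5) → rotate → (4.48509,2.26583) → ×s → (4.23723,2.14062) → (4.24,2.14)
v5: (1.5,4) → rotate → (-0.88507,4.17931) → ×s → (-0.83616,3.94835) → (-0.84,3.95)
v6: (-5,5) → rotate → (-6.90381,1.52887) → ×s → (-6.52228,1.44438) → (-6.52,1.44)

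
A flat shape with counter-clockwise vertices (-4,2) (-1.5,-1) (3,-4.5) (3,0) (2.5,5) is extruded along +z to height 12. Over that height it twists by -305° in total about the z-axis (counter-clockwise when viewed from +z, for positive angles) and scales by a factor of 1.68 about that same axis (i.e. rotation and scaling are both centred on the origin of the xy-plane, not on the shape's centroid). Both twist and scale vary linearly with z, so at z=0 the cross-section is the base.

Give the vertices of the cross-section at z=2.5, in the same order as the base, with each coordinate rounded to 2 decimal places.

Cross-section at z=2.5: (0.01,5.11) (-1.79,1.02) (-3.07,-5.36) (1.53,-3.07) (6.38,-0.01)

t = z/height = 2.5/12 = 0.208333
s = 1 + (scale-1)·z/height = 1 + (1.68-1)·2.5/12 = 1.141667
θ = twist·z/height = -305°·2.5/12 = -63.5417° = -1.109011 rad
cos θ = 0.445547, sin θ = -0.895259 (intermediates below are computed at full precision and shown rounded to 5 d.p.)
v1: (-4,2) → rotate → (0.00833,4.47213) → ×s → (0.00951,5.10568) → (0.01,5.11)
v2: (-1.5,-1) → rotate → (-1.56358,0.89734) → ×s → (-1.78509,1.02446) → (-1.79,1.02)
v3: (3,-4.5) → rotate → (-2.69202,-4.69074) → ×s → (-3.07339,-5.35526) → (-3.07,-5.36)
v4: (3,0) → rotate → (1.33664,-2.68578) → ×s → (1.52600,-3.06626) → (1.53,-3.07)
v5: (2.5,5) → rotate → (5.59016,-0.01041) → ×s → (6.38210,-0.01189) → (6.38,-0.01)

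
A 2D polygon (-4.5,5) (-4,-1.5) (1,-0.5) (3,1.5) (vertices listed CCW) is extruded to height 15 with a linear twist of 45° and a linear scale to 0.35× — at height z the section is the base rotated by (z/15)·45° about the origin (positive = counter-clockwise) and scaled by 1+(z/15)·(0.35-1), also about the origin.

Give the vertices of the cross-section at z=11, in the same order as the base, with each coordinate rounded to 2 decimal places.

t = z/height = 11/15 = 0.733333
s = 1 + (scale-1)·z/height = 1 + (0.35-1)·11/15 = 0.523333
θ = twist·z/height = 45°·11/15 = 33.0000° = 0.575959 rad
cos θ = 0.838671, sin θ = 0.544639 (intermediates below are computed at full precision and shown rounded to 5 d.p.)
v1: (-4.5,5) → rotate → (-6.49721,1.74248) → ×s → (-3.40021,0.91190) → (-3.40,0.91)
v2: (-4,-1.5) → rotate → (-2.53772,-3.43656) → ×s → (-1.32808,-1.79847) → (-1.33,-1.80)
v3: (1,-0.5) → rotate → (1.11099,0.12530) → ×s → (0.58142,0.06558) → (0.58,0.07)
v4: (3,1.5) → rotate → (1.69905,2.89192) → ×s → (0.88917,1.51344) → (0.89,1.51)

Cross-section at z=11: (-3.40,0.91) (-1.33,-1.80) (0.58,0.07) (0.89,1.51)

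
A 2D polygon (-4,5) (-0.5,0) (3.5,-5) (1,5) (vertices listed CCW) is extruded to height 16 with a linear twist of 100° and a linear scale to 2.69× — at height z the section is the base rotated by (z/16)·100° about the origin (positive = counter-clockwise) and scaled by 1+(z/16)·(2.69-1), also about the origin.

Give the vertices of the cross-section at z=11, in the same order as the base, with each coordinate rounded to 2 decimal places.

t = z/height = 11/16 = 0.6875
s = 1 + (scale-1)·z/height = 1 + (2.69-1)·11/16 = 2.161875
θ = twist·z/height = 100°·11/16 = 68.7500° = 1.199914 rad
cos θ = 0.362438, sin θ = 0.932008 (intermediates below are computed at full precision and shown rounded to 5 d.p.)
v1: (-4,5) → rotate → (-6.10979,-1.91584) → ×s → (-13.20861,-4.14181) → (-13.21,-4.14)
v2: (-0.5,0) → rotate → (-0.18122,-0.46600) → ×s → (-0.39177,-1.00744) → (-0.39,-1.01)
v3: (3.5,-5) → rotate → (5.92857,1.44984) → ×s → (12.81683,3.13437) → (12.82,3.13)
v4: (1,5) → rotate → (-4.29760,2.74420) → ×s → (-9.29088,5.93261) → (-9.29,5.93)

Cross-section at z=11: (-13.21,-4.14) (-0.39,-1.01) (12.82,3.13) (-9.29,5.93)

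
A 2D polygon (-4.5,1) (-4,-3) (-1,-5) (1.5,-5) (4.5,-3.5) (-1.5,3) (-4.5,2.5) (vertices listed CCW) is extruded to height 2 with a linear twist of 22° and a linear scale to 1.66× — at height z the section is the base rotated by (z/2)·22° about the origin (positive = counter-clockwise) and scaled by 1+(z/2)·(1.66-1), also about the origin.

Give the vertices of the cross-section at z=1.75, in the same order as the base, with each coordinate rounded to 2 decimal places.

Cross-section at z=1.75: (-7.22,-0.85) (-4.40,-6.55) (1.11,-7.97) (4.83,-6.67) (8.52,-2.87) (-3.79,3.69) (-8.00,1.38)

t = z/height = 1.75/2 = 0.875
s = 1 + (scale-1)·z/height = 1 + (1.66-1)·1.75/2 = 1.577500
θ = twist·z/height = 22°·1.75/2 = 19.2500° = 0.335976 rad
cos θ = 0.944089, sin θ = 0.329691 (intermediates below are computed at full precision and shown rounded to 5 d.p.)
v1: (-4.5,1) → rotate → (-4.57809,-0.53952) → ×s → (-7.22194,-0.85109) → (-7.22,-0.85)
v2: (-4,-3) → rotate → (-2.78728,-4.15103) → ×s → (-4.39694,-6.54825) → (-4.40,-6.55)
v3: (-1,-5) → rotate → (0.70436,-5.05014) → ×s → (1.11113,-7.96659) → (1.11,-7.97)
v4: (1.5,-5) → rotate → (3.06459,-4.22591) → ×s → (4.83439,-6.66637) → (4.83,-6.67)
v5: (4.5,-3.5) → rotate → (5.40232,-1.82070) → ×s → (8.52216,-2.87216) → (8.52,-2.87)
v6: (-1.5,3) → rotate → (-2.40521,2.33773) → ×s → (-3.79421,3.68777) → (-3.79,3.69)
v7: (-4.5,2.5) → rotate → (-5.07263,0.87661) → ×s → (-8.00207,1.38286) → (-8.00,1.38)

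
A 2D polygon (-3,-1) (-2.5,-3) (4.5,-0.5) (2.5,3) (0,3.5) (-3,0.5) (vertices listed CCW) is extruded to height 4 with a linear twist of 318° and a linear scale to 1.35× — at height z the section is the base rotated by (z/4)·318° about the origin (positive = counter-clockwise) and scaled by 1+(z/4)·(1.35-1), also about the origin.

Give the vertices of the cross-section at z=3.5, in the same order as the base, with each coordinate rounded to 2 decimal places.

t = z/height = 3.5/4 = 0.875
s = 1 + (scale-1)·z/height = 1 + (1.35-1)·3.5/4 = 1.306250
θ = twist·z/height = 318°·3.5/4 = 278.2500° = 4.856379 rad
cos θ = 0.143493, sin θ = -0.989651 (intermediates below are computed at full precision and shown rounded to 5 d.p.)
v1: (-3,-1) → rotate → (-1.42013,2.82546) → ×s → (-1.85504,3.69076) → (-1.86,3.69)
v2: (-2.5,-3) → rotate → (-3.32769,2.04365) → ×s → (-4.34679,2.66952) → (-4.35,2.67)
v3: (4.5,-0.5) → rotate → (0.15089,-4.52518) → ×s → (0.19710,-5.91101) → (0.20,-5.91)
v4: (2.5,3) → rotate → (3.32769,-2.04365) → ×s → (4.34679,-2.66952) → (4.35,-2.67)
v5: (0,3.5) → rotate → (3.46378,0.50222) → ×s → (4.52456,0.65603) → (4.52,0.66)
v6: (-3,0.5) → rotate → (0.06435,3.04070) → ×s → (0.08405,3.97191) → (0.08,3.97)

Cross-section at z=3.5: (-1.86,3.69) (-4.35,2.67) (0.20,-5.91) (4.35,-2.67) (4.52,0.66) (0.08,3.97)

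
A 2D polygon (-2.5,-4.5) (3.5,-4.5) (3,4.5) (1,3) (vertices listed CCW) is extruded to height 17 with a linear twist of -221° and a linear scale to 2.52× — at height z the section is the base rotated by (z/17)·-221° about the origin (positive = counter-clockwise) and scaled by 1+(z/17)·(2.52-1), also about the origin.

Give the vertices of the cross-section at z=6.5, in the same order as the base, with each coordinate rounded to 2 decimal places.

Cross-section at z=6.5: (-7.46,3.25) (-6.55,-6.19) (7.54,-4.04) (4.87,-1.12)

t = z/height = 6.5/17 = 0.382353
s = 1 + (scale-1)·z/height = 1 + (2.52-1)·6.5/17 = 1.581176
θ = twist·z/height = -221°·6.5/17 = -84.5000° = -1.474803 rad
cos θ = 0.095846, sin θ = -0.995396 (intermediates below are computed at full precision and shown rounded to 5 d.p.)
v1: (-2.5,-4.5) → rotate → (-4.71890,2.05718) → ×s → (-7.46141,3.25277) → (-7.46,3.25)
v2: (3.5,-4.5) → rotate → (-4.14382,-3.91519) → ×s → (-6.55212,-6.19061) → (-6.55,-6.19)
v3: (3,4.5) → rotate → (4.76682,-2.55488) → ×s → (7.53718,-4.03972) → (7.54,-4.04)
v4: (1,3) → rotate → (3.08203,-0.70786) → ×s → (4.87324,-1.11925) → (4.87,-1.12)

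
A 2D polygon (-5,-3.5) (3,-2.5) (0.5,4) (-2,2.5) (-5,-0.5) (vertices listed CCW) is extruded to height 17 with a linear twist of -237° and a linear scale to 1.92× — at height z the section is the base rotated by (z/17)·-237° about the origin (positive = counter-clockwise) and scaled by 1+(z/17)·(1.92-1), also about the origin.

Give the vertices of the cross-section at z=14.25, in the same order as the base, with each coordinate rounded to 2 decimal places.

t = z/height = 14.25/17 = 0.838235
s = 1 + (scale-1)·z/height = 1 + (1.92-1)·14.25/17 = 1.771176
θ = twist·z/height = -237°·14.25/17 = -198.6618° = -3.467302 rad
cos θ = -0.947424, sin θ = 0.319981 (intermediates below are computed at full precision and shown rounded to 5 d.p.)
v1: (-5,-3.5) → rotate → (5.85705,1.71608) → ×s → (10.37387,3.03948) → (10.37,3.04)
v2: (3,-2.5) → rotate → (-2.04232,3.32850) → ×s → (-3.61731,5.89537) → (-3.62,5.90)
v3: (0.5,4) → rotate → (-1.75364,-3.62971) → ×s → (-3.10600,-6.42885) → (-3.11,-6.43)
v4: (-2,2.5) → rotate → (1.09490,-3.00852) → ×s → (1.93925,-5.32862) → (1.94,-5.33)
v5: (-5,-0.5) → rotate → (4.89711,-1.12619) → ×s → (8.67365,-1.99468) → (8.67,-1.99)

Cross-section at z=14.25: (10.37,3.04) (-3.62,5.90) (-3.11,-6.43) (1.94,-5.33) (8.67,-1.99)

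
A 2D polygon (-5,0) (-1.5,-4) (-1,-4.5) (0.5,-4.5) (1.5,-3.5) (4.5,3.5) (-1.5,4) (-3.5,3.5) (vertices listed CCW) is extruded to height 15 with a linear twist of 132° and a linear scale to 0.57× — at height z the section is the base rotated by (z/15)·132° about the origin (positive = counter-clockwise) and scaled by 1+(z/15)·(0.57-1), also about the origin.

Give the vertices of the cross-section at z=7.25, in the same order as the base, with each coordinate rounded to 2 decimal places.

Cross-section at z=7.25: (-1.75,-3.55) (2.32,-2.47) (2.85,-2.28) (3.37,-1.22) (3.01,-0.16) (-0.91,4.42) (-3.37,0.33) (-3.71,-1.26)

t = z/height = 7.25/15 = 0.483333
s = 1 + (scale-1)·z/height = 1 + (0.57-1)·7.25/15 = 0.792167
θ = twist·z/height = 132°·7.25/15 = 63.8000° = 1.113520 rad
cos θ = 0.441506, sin θ = 0.897258 (intermediates below are computed at full precision and shown rounded to 5 d.p.)
v1: (-5,0) → rotate → (-2.20753,-4.48629) → ×s → (-1.74873,-3.55389) → (-1.75,-3.55)
v2: (-1.5,-4) → rotate → (2.92677,-3.11191) → ×s → (2.31849,-2.46515) → (2.32,-2.47)
v3: (-1,-4.5) → rotate → (3.59616,-2.88403) → ×s → (2.84876,-2.28464) → (2.85,-2.28)
v4: (0.5,-4.5) → rotate → (4.25842,-1.53815) → ×s → (3.37337,-1.21847) → (3.37,-1.22)
v5: (1.5,-3.5) → rotate → (3.80266,-0.19938) → ×s → (3.01234,-0.15794) → (3.01,-0.16)
v6: (4.5,3.5) → rotate → (-1.15363,5.58293) → ×s → (-0.91387,4.42261) → (-0.91,4.42)
v7: (-1.5,4) → rotate → (-4.25129,0.42014) → ×s → (-3.36773,0.33282) → (-3.37,0.33)
v8: (-3.5,3.5) → rotate → (-4.68567,-1.59513) → ×s → (-3.71184,-1.26361) → (-3.71,-1.26)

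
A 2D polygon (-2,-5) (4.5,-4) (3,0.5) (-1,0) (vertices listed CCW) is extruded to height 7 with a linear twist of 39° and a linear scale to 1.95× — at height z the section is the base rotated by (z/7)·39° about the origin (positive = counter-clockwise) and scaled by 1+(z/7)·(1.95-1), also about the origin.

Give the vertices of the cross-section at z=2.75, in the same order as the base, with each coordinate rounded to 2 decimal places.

t = z/height = 2.75/7 = 0.392857
s = 1 + (scale-1)·z/height = 1 + (1.95-1)·2.75/7 = 1.373214
θ = twist·z/height = 39°·2.75/7 = 15.3214° = 0.267409 rad
cos θ = 0.964459, sin θ = 0.264234 (intermediates below are computed at full precision and shown rounded to 5 d.p.)
v1: (-2,-5) → rotate → (-0.60775,-5.35076) → ×s → (-0.83457,-7.34774) → (-0.83,-7.35)
v2: (4.5,-4) → rotate → (5.39700,-2.66878) → ×s → (7.41124,-3.66481) → (7.41,-3.66)
v3: (3,0.5) → rotate → (2.76126,1.27493) → ×s → (3.79180,1.75075) → (3.79,1.75)
v4: (-1,0) → rotate → (-0.96446,-0.26423) → ×s → (-1.32441,-0.36285) → (-1.32,-0.36)

Cross-section at z=2.75: (-0.83,-7.35) (7.41,-3.66) (3.79,1.75) (-1.32,-0.36)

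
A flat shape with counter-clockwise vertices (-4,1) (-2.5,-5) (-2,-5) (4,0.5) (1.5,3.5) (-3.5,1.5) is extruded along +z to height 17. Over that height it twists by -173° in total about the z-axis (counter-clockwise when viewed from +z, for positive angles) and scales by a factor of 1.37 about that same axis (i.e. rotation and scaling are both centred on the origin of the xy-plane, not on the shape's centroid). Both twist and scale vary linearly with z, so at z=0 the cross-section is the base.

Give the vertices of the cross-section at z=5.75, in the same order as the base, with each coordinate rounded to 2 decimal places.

Cross-section at z=5.75: (-1.39,4.43) (-6.27,-0.54) (-5.97,-1.02) (2.83,-3.54) (4.24,0.62) (-0.62,4.24)

t = z/height = 5.75/17 = 0.338235
s = 1 + (scale-1)·z/height = 1 + (1.37-1)·5.75/17 = 1.125147
θ = twist·z/height = -173°·5.75/17 = -58.5147° = -1.021274 rad
cos θ = 0.522280, sin θ = -0.852774 (intermediates below are computed at full precision and shown rounded to 5 d.p.)
v1: (-4,1) → rotate → (-1.23634,3.93338) → ×s → (-1.39107,4.42563) → (-1.39,4.43)
v2: (-2.5,-5) → rotate → (-5.56957,-0.47946) → ×s → (-6.26659,-0.53947) → (-6.27,-0.54)
v3: (-2,-5) → rotate → (-5.30843,-0.90585) → ×s → (-5.97277,-1.01921) → (-5.97,-1.02)
v4: (4,0.5) → rotate → (2.51551,-3.14996) → ×s → (2.83031,-3.54416) → (2.83,-3.54)
v5: (1.5,3.5) → rotate → (3.76813,0.54882) → ×s → (4.23970,0.61750) → (4.24,0.62)
v6: (-3.5,1.5) → rotate → (-0.54882,3.76813) → ×s → (-0.61750,4.23970) → (-0.62,4.24)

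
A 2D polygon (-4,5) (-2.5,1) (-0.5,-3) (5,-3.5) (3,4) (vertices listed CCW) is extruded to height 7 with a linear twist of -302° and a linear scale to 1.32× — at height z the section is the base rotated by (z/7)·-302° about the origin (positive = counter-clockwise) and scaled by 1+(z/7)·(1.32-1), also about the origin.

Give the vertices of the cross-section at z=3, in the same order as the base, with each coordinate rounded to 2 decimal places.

Cross-section at z=3: (7.28,-0.10) (2.68,1.47) (-2.27,2.61) (-6.69,-1.86) (1.35,-5.52)

t = z/height = 3/7 = 0.428571
s = 1 + (scale-1)·z/height = 1 + (1.32-1)·3/7 = 1.137143
θ = twist·z/height = -302°·3/7 = -129.4286° = -2.258955 rad
cos θ = -0.635116, sin θ = -0.772417 (intermediates below are computed at full precision and shown rounded to 5 d.p.)
v1: (-4,5) → rotate → (6.40255,-0.08591) → ×s → (7.28061,-0.09769) → (7.28,-0.10)
v2: (-2.5,1) → rotate → (2.36021,1.29593) → ×s → (2.68389,1.47365) → (2.68,1.47)
v3: (-0.5,-3) → rotate → (-1.99969,2.29156) → ×s → (-2.27394,2.60583) → (-2.27,2.61)
v4: (5,-3.5) → rotate → (-5.87904,-1.63918) → ×s → (-6.68531,-1.86398) → (-6.69,-1.86)
v5: (3,4) → rotate → (1.18432,-4.85771) → ×s → (1.34674,-5.52391) → (1.35,-5.52)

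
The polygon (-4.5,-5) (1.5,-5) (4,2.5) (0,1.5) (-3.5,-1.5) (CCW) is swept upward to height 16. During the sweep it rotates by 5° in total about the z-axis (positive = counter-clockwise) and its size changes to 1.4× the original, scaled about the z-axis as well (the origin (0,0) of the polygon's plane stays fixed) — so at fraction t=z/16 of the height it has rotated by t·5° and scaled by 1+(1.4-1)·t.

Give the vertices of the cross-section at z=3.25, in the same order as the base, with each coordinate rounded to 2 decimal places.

t = z/height = 3.25/16 = 0.203125
s = 1 + (scale-1)·z/height = 1 + (1.4-1)·3.25/16 = 1.081250
θ = twist·z/height = 5°·3.25/16 = 1.0156° = 0.017726 rad
cos θ = 0.999843, sin θ = 0.017725 (intermediates below are computed at full precision and shown rounded to 5 d.p.)
v1: (-4.5,-5) → rotate → (-4.41067,-5.07898) → ×s → (-4.76903,-5.49164) → (-4.77,-5.49)
v2: (1.5,-5) → rotate → (1.58839,-4.97263) → ×s → (1.71745,-5.37665) → (1.72,-5.38)
v3: (4,2.5) → rotate → (3.95506,2.57051) → ×s → (4.27641,2.77936) → (4.28,2.78)
v4: (0,1.5) → rotate → (-0.02659,1.49976) → ×s → (-0.02875,1.62162) → (-0.03,1.62)
v5: (-3.5,-1.5) → rotate → (-3.47286,-1.56180) → ×s → (-3.75503,-1.68870) → (-3.76,-1.69)

Cross-section at z=3.25: (-4.77,-5.49) (1.72,-5.38) (4.28,2.78) (-0.03,1.62) (-3.76,-1.69)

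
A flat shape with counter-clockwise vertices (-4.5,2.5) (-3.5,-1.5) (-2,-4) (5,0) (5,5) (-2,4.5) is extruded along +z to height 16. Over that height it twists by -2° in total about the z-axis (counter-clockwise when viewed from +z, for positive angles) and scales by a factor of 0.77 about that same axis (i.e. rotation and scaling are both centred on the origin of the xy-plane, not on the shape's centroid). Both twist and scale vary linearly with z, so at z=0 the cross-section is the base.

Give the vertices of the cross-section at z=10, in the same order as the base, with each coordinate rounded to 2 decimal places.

Cross-section at z=10: (-3.81,2.22) (-3.02,-1.22) (-1.79,-3.39) (4.28,-0.09) (4.37,4.19) (-1.63,3.89)

t = z/height = 10/16 = 0.625
s = 1 + (scale-1)·z/height = 1 + (0.77-1)·10/16 = 0.856250
θ = twist·z/height = -2°·10/16 = -1.2500° = -0.021817 rad
cos θ = 0.999762, sin θ = -0.021815 (intermediates below are computed at full precision and shown rounded to 5 d.p.)
v1: (-4.5,2.5) → rotate → (-4.44439,2.59757) → ×s → (-3.80551,2.22417) → (-3.81,2.22)
v2: (-3.5,-1.5) → rotate → (-3.53189,-1.42329) → ×s → (-3.02418,-1.21869) → (-3.02,-1.22)
v3: (-2,-4) → rotate → (-2.08678,-3.95542) → ×s → (-1.78681,-3.38683) → (-1.79,-3.39)
v4: (5,0) → rotate → (4.99881,-0.10907) → ×s → (4.28023,-0.09339) → (4.28,-0.09)
v5: (5,5) → rotate → (5.10788,4.88974) → ×s → (4.37363,4.18684) → (4.37,4.19)
v6: (-2,4.5) → rotate → (-1.90136,4.54256) → ×s → (-1.62804,3.88957) → (-1.63,3.89)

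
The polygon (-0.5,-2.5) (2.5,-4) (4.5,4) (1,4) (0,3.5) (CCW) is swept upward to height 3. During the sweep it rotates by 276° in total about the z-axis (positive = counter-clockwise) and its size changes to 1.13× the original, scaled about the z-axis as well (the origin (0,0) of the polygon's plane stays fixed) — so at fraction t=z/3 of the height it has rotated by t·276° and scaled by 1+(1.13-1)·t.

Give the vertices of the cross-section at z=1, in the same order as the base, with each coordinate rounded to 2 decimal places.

t = z/height = 1/3 = 0.333333
s = 1 + (scale-1)·z/height = 1 + (1.13-1)·1/3 = 1.043333
θ = twist·z/height = 276°·1/3 = 92.0000° = 1.605703 rad
cos θ = -0.034899, sin θ = 0.999391 (intermediates below are computed at full precision and shown rounded to 5 d.p.)
v1: (-0.5,-2.5) → rotate → (2.51593,-0.41245) → ×s → (2.62495,-0.43032) → (2.62,-0.43)
v2: (2.5,-4) → rotate → (3.91031,2.63808) → ×s → (4.07976,2.75239) → (4.08,2.75)
v3: (4.5,4) → rotate → (-4.15461,4.35766) → ×s → (-4.33464,4.54649) → (-4.33,4.55)
v4: (1,4) → rotate → (-4.03246,0.85979) → ×s → (-4.20720,0.89705) → (-4.21,0.90)
v5: (0,3.5) → rotate → (-3.49787,-0.12215) → ×s → (-3.64944,-0.12744) → (-3.65,-0.13)

Cross-section at z=1: (2.62,-0.43) (4.08,2.75) (-4.33,4.55) (-4.21,0.90) (-3.65,-0.13)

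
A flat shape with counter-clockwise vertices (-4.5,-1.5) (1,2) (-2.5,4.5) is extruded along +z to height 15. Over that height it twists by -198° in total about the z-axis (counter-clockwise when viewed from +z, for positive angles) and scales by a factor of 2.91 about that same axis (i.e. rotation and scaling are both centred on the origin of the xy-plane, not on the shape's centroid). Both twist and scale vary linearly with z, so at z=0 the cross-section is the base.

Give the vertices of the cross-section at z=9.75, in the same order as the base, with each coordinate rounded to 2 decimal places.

Cross-section at z=9.75: (3.68,9.97) (2.10,-4.55) (11.38,-1.93)

t = z/height = 9.75/15 = 0.65
s = 1 + (scale-1)·z/height = 1 + (2.91-1)·9.75/15 = 2.241500
θ = twist·z/height = -198°·9.75/15 = -128.7000° = -2.246239 rad
cos θ = -0.625243, sin θ = -0.780430 (intermediates below are computed at full precision and shown rounded to 5 d.p.)
v1: (-4.5,-1.5) → rotate → (1.64295,4.44980) → ×s → (3.68266,9.97423) → (3.68,9.97)
v2: (1,2) → rotate → (0.93562,-2.03092) → ×s → (2.09719,-4.55230) → (2.10,-4.55)
v3: (-2.5,4.5) → rotate → (5.07504,-0.86252) → ×s → (11.37571,-1.93333) → (11.38,-1.93)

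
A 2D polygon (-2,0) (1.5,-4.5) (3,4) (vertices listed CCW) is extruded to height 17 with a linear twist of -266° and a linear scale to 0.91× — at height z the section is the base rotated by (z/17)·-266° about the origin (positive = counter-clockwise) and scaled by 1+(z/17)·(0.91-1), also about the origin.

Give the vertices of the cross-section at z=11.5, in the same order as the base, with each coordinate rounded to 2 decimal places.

t = z/height = 11.5/17 = 0.676471
s = 1 + (scale-1)·z/height = 1 + (0.91-1)·11.5/17 = 0.939118
θ = twist·z/height = -266°·11.5/17 = -179.9412° = -3.140566 rad
cos θ = -0.999999, sin θ = -0.001027 (intermediates below are computed at full precision and shown rounded to 5 d.p.)
v1: (-2,0) → rotate → (2.00000,0.00205) → ×s → (1.87823,0.00193) → (1.88,0.00)
v2: (1.5,-4.5) → rotate → (-1.50462,4.49846) → ×s → (-1.41301,4.22458) → (-1.41,4.22)
v3: (3,4) → rotate → (-2.99589,-4.00308) → ×s → (-2.81349,-3.75936) → (-2.81,-3.76)

Cross-section at z=11.5: (1.88,0.00) (-1.41,4.22) (-2.81,-3.76)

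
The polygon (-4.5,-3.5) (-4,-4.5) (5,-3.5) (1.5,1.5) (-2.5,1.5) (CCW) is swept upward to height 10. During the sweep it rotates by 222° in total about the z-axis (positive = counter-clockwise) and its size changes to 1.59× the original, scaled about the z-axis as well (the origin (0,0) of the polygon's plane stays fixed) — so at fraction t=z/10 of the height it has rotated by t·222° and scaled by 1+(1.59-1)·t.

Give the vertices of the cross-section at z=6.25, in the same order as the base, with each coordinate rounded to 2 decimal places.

t = z/height = 6.25/10 = 0.625
s = 1 + (scale-1)·z/height = 1 + (1.59-1)·6.25/10 = 1.368750
θ = twist·z/height = 222°·6.25/10 = 138.7500° = 2.421644 rad
cos θ = -0.751840, sin θ = 0.659346 (intermediates below are computed at full precision and shown rounded to 5 d.p.)
v1: (-4.5,-3.5) → rotate → (5.69099,-0.33562) → ×s → (7.78954,-0.45938) → (7.79,-0.46)
v2: (-4,-4.5) → rotate → (5.97442,0.74590) → ×s → (8.17748,1.02094) → (8.18,1.02)
v3: (5,-3.5) → rotate → (-1.45149,5.92817) → ×s → (-1.98673,8.11418) → (-1.99,8.11)
v4: (1.5,1.5) → rotate → (-2.11678,-0.13874) → ×s → (-2.89734,-0.18990) → (-2.90,-0.19)
v5: (-2.5,1.5) → rotate → (0.89058,-2.77612) → ×s → (1.21898,-3.79982) → (1.22,-3.80)

Cross-section at z=6.25: (7.79,-0.46) (8.18,1.02) (-1.99,8.11) (-2.90,-0.19) (1.22,-3.80)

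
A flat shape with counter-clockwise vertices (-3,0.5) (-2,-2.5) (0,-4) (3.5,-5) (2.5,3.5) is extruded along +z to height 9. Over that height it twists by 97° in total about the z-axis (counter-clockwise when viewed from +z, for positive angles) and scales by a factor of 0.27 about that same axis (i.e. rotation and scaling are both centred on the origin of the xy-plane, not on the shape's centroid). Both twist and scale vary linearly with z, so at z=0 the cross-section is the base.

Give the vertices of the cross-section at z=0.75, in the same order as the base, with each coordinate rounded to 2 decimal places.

t = z/height = 0.75/9 = 0.0833333
s = 1 + (scale-1)·z/height = 1 + (0.27-1)·0.75/9 = 0.939167
θ = twist·z/height = 97°·0.75/9 = 8.0833° = 0.141081 rad
cos θ = 0.990065, sin θ = 0.140613 (intermediates below are computed at full precision and shown rounded to 5 d.p.)
v1: (-3,0.5) → rotate → (-3.04050,0.07319) → ×s → (-2.85554,0.06874) → (-2.86,0.07)
v2: (-2,-2.5) → rotate → (-1.62860,-2.75639) → ×s → (-1.52952,-2.58871) → (-1.53,-2.59)
v3: (0,-4) → rotate → (0.56245,-3.96026) → ×s → (0.52824,-3.71934) → (0.53,-3.72)
v4: (3.5,-5) → rotate → (4.16829,-4.45818) → ×s → (3.91472,-4.18697) → (3.91,-4.19)
v5: (2.5,3.5) → rotate → (1.98302,3.81676) → ×s → (1.86238,3.58457) → (1.86,3.58)

Cross-section at z=0.75: (-2.86,0.07) (-1.53,-2.59) (0.53,-3.72) (3.91,-4.19) (1.86,3.58)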